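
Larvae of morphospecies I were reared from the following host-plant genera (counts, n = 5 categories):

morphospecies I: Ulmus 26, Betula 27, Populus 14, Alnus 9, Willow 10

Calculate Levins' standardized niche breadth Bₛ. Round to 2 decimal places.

0.79

Proportions for morphospecies I (n=86): 26/86=0.3023, 27/86=0.3140, 14/86=0.1628, 9/86=0.1047, 10/86=0.1163
Σpᵢ² = 0.3023² + 0.3140² + 0.1628² + 0.1047² + 0.1163² = 0.091385 + 0.098596 + 0.026504 + 0.010962 + 0.013526 = 0.240973
B = 1 / 0.240973 = 4.1498
Bₛ = (B − 1)/(n − 1) = (4.1498 − 1)/(5 − 1) = 3.1498/4 = 0.7875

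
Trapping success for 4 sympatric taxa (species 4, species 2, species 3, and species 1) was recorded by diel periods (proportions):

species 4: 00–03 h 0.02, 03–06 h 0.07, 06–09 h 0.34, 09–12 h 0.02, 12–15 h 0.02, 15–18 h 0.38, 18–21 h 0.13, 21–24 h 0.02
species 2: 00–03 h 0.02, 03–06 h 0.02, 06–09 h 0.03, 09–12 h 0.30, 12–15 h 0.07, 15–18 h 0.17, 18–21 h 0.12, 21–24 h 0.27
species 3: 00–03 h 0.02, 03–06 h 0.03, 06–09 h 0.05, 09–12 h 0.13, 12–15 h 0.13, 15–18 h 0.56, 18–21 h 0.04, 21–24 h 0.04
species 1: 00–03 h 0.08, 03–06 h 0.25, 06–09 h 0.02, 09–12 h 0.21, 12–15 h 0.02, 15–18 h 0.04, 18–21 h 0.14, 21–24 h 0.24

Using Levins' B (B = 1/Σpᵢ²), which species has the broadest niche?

species 1

Σp_4ᵢ² = 0.02² + 0.07² + 0.34² + 0.02² + 0.02² + 0.38² + 0.13² + 0.02² = 0.0004 + 0.0049 + 0.1156 + 0.0004 + 0.0004 + 0.1444 + 0.0169 + 0.0004 = 0.2834
B_4 = 1 / 0.2834 = 3.5286
Σp_2ᵢ² = 0.02² + 0.02² + 0.03² + 0.30² + 0.07² + 0.17² + 0.12² + 0.27² = 0.0004 + 0.0004 + 0.0009 + 0.0900 + 0.0049 + 0.0289 + 0.0144 + 0.0729 = 0.2128
B_2 = 1 / 0.2128 = 4.6992
Σp_3ᵢ² = 0.02² + 0.03² + 0.05² + 0.13² + 0.13² + 0.56² + 0.04² + 0.04² = 0.0004 + 0.0009 + 0.0025 + 0.0169 + 0.0169 + 0.3136 + 0.0016 + 0.0016 = 0.3544
B_3 = 1 / 0.3544 = 2.8217
Σp_1ᵢ² = 0.08² + 0.25² + 0.02² + 0.21² + 0.02² + 0.04² + 0.14² + 0.24² = 0.0064 + 0.0625 + 0.0004 + 0.0441 + 0.0004 + 0.0016 + 0.0196 + 0.0576 = 0.1926
B_1 = 1 / 0.1926 = 5.1921
Highest B → broadest niche (most generalist): species 1 (B = 5.19).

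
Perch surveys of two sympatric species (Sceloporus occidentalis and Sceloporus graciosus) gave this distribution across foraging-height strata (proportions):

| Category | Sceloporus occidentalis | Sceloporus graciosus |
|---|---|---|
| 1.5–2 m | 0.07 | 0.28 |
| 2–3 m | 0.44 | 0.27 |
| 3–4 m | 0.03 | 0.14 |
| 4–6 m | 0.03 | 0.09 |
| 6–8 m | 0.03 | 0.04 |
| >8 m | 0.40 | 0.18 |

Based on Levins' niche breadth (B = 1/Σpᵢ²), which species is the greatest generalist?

Sceloporus graciosus

Σp_occiᵢ² = 0.07² + 0.44² + 0.03² + 0.03² + 0.03² + 0.40² = 0.0049 + 0.1936 + 0.0009 + 0.0009 + 0.0009 + 0.1600 = 0.3612
B_occi = 1 / 0.3612 = 2.7685
Σp_gracᵢ² = 0.28² + 0.27² + 0.14² + 0.09² + 0.04² + 0.18² = 0.0784 + 0.0729 + 0.0196 + 0.0081 + 0.0016 + 0.0324 = 0.2130
B_grac = 1 / 0.2130 = 4.6948
Highest B → broadest niche (most generalist): Sceloporus graciosus (B = 4.69).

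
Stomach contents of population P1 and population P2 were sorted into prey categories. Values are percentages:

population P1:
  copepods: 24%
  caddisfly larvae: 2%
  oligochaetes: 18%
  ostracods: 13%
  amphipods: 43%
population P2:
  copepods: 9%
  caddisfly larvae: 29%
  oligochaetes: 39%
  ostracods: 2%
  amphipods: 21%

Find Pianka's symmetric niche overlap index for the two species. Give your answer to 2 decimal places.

0.66

Convert percentages to proportions (divide by 100).
Σ p₁ᵢp₂ᵢ = 0.0216 + 0.0058 + 0.0702 + 0.0026 + 0.0903 = 0.1905
Σp_1ᵢ² = 0.24² + 0.02² + 0.18² + 0.13² + 0.43² = 0.0576 + 0.0004 + 0.0324 + 0.0169 + 0.1849 = 0.2922
Σp_2ᵢ² = 0.09² + 0.29² + 0.39² + 0.02² + 0.21² = 0.0081 + 0.0841 + 0.1521 + 0.0004 + 0.0441 = 0.2888
O = 0.1905 / √(0.2922 × 0.2888) = 0.1905 / 0.29050 = 0.6558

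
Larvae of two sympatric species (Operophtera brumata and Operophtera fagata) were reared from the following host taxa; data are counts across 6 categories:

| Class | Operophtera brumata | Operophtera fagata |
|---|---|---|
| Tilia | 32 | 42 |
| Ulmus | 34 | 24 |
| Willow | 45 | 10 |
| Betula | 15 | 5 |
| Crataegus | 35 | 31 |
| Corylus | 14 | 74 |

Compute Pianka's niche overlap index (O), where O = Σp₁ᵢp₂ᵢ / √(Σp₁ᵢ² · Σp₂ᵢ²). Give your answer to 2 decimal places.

Proportions for Operophtera brumata (n=175): 32/175=0.1829, 34/175=0.1943, 45/175=0.2571, 15/175=0.0857, 35/175=0.2000, 14/175=0.0800
Proportions for Operophtera fagata (n=186): 42/186=0.2258, 24/186=0.1290, 10/186=0.0538, 5/186=0.0269, 31/186=0.1667, 74/186=0.3978
Σ p₁ᵢp₂ᵢ = 0.041299 + 0.025065 + 0.013832 + 0.002305 + 0.033340 + 0.031824 = 0.147665
Σp_1ᵢ² = 0.1829² + 0.1943² + 0.2571² + 0.0857² + 0.2000² + 0.0800² = 0.033452 + 0.037752 + 0.066100 + 0.007344 + 0.040000 + 0.006400 = 0.191048
Σp_2ᵢ² = 0.2258² + 0.1290² + 0.0538² + 0.0269² + 0.1667² + 0.3978² = 0.050986 + 0.016641 + 0.002894 + 0.000724 + 0.027789 + 0.158245 = 0.257279
O = 0.147665 / √(0.191048 × 0.257279) = 0.147665 / 0.2217039 = 0.6660

0.67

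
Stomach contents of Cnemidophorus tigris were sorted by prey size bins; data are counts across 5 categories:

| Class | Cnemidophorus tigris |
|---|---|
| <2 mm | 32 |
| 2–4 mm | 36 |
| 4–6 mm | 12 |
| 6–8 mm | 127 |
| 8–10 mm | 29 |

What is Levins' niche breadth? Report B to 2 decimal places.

Proportions for Cnemidophorus tigris (n=236): 32/236=0.1356, 36/236=0.1525, 12/236=0.0508, 127/236=0.5381, 29/236=0.1229
Σpᵢ² = 0.1356² + 0.1525² + 0.0508² + 0.5381² + 0.1229² = 0.018387 + 0.023256 + 0.002581 + 0.289552 + 0.015104 = 0.348880
B = 1 / 0.348880 = 2.8663

2.87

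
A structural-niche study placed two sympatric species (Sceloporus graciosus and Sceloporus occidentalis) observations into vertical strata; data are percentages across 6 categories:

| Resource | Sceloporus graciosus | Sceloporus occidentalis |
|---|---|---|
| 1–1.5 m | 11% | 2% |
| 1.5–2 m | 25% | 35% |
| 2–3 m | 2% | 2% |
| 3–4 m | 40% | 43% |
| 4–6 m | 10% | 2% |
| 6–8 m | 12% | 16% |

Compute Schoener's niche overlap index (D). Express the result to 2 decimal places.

Convert percentages to proportions (divide by 100).
Σ|p₁ᵢ − p₂ᵢ| = 0.09 + 0.10 + 0.00 + 0.03 + 0.08 + 0.04 = 0.34
D = 1 − ½ × 0.34 = 1 − 0.170 = 0.8300

0.83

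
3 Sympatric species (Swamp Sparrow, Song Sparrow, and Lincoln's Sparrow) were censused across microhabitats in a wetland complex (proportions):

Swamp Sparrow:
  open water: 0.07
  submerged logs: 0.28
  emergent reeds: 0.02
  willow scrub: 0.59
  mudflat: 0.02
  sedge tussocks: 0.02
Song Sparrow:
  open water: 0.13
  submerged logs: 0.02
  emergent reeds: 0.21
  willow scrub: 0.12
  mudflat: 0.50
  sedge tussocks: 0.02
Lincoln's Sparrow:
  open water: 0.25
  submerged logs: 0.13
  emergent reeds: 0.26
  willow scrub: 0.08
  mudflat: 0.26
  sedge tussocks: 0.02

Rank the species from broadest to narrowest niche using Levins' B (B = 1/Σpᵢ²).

Σp_Swamᵢ² = 0.07² + 0.28² + 0.02² + 0.59² + 0.02² + 0.02² = 0.0049 + 0.0784 + 0.0004 + 0.3481 + 0.0004 + 0.0004 = 0.4326
B_Swam = 1 / 0.4326 = 2.3116
Σp_Songᵢ² = 0.13² + 0.02² + 0.21² + 0.12² + 0.50² + 0.02² = 0.0169 + 0.0004 + 0.0441 + 0.0144 + 0.2500 + 0.0004 = 0.3262
B_Song = 1 / 0.3262 = 3.0656
Σp_Lincᵢ² = 0.25² + 0.13² + 0.26² + 0.08² + 0.26² + 0.02² = 0.0625 + 0.0169 + 0.0676 + 0.0064 + 0.0676 + 0.0004 = 0.2214
B_Linc = 1 / 0.2214 = 4.5167
Ranking by B (broadest → narrowest): Lincoln's Sparrow (4.52) > Song Sparrow (3.07) > Swamp Sparrow (2.31)

Lincoln's Sparrow > Song Sparrow > Swamp Sparrow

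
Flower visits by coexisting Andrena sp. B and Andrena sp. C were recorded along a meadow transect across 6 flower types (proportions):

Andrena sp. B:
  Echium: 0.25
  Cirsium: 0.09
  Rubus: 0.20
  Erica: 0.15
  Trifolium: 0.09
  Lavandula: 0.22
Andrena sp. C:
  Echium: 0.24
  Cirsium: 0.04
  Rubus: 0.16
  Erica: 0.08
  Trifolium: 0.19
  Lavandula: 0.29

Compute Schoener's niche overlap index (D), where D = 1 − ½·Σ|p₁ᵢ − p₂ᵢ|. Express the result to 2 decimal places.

0.83

Σ|p₁ᵢ − p₂ᵢ| = 0.01 + 0.05 + 0.04 + 0.07 + 0.10 + 0.07 = 0.34
D = 1 − ½ × 0.34 = 1 − 0.170 = 0.8300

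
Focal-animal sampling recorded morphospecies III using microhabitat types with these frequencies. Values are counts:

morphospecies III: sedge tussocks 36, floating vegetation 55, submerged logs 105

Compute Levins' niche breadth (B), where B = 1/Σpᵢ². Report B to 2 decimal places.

Proportions for morphospecies III (n=196): 36/196=0.1837, 55/196=0.2806, 105/196=0.5357
Σpᵢ² = 0.1837² + 0.2806² + 0.5357² = 0.033746 + 0.078736 + 0.286974 = 0.399456
B = 1 / 0.399456 = 2.5034

2.50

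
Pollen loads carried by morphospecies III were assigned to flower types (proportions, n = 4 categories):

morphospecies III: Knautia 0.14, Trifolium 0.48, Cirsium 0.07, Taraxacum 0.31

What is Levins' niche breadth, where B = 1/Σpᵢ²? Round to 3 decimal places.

Σpᵢ² = 0.14² + 0.48² + 0.07² + 0.31² = 0.0196 + 0.2304 + 0.0049 + 0.0961 = 0.3510
B = 1 / 0.3510 = 2.84900

2.849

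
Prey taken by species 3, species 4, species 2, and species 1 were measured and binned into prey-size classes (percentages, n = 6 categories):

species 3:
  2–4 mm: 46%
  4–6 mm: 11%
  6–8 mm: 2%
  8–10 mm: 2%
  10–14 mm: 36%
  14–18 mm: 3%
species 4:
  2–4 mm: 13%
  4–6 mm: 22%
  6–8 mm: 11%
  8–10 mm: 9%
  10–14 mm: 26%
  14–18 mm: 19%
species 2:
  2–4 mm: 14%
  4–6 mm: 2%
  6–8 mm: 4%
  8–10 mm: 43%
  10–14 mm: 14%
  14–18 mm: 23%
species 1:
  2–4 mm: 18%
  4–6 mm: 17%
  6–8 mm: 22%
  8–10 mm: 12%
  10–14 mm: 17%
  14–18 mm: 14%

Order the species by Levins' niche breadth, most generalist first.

species 1 > species 4 > species 2 > species 3

Convert percentages to proportions (divide by 100).
Σp_3ᵢ² = 0.46² + 0.11² + 0.02² + 0.02² + 0.36² + 0.03² = 0.2116 + 0.0121 + 0.0004 + 0.0004 + 0.1296 + 0.0009 = 0.3550
B_3 = 1 / 0.3550 = 2.8169
Σp_4ᵢ² = 0.13² + 0.22² + 0.11² + 0.09² + 0.26² + 0.19² = 0.0169 + 0.0484 + 0.0121 + 0.0081 + 0.0676 + 0.0361 = 0.1892
B_4 = 1 / 0.1892 = 5.2854
Σp_2ᵢ² = 0.14² + 0.02² + 0.04² + 0.43² + 0.14² + 0.23² = 0.0196 + 0.0004 + 0.0016 + 0.1849 + 0.0196 + 0.0529 = 0.2790
B_2 = 1 / 0.2790 = 3.5842
Σp_1ᵢ² = 0.18² + 0.17² + 0.22² + 0.12² + 0.17² + 0.14² = 0.0324 + 0.0289 + 0.0484 + 0.0144 + 0.0289 + 0.0196 = 0.1726
B_1 = 1 / 0.1726 = 5.7937
Ranking by B (broadest → narrowest): species 1 (5.79) > species 4 (5.29) > species 2 (3.58) > species 3 (2.82)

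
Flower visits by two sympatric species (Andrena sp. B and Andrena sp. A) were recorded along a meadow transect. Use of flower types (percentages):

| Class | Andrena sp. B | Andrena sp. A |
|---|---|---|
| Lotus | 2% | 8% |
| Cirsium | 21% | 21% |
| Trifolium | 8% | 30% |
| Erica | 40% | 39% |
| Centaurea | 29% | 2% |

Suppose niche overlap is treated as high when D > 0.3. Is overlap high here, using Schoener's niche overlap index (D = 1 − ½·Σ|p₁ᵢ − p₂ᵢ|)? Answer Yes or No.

Convert percentages to proportions (divide by 100).
Σ|p₁ᵢ − p₂ᵢ| = 0.06 + 0.00 + 0.22 + 0.01 + 0.27 = 0.56
D = 1 − ½ × 0.56 = 1 − 0.280 = 0.7200
D = 0.7200 > 0.3 → Yes.

Yes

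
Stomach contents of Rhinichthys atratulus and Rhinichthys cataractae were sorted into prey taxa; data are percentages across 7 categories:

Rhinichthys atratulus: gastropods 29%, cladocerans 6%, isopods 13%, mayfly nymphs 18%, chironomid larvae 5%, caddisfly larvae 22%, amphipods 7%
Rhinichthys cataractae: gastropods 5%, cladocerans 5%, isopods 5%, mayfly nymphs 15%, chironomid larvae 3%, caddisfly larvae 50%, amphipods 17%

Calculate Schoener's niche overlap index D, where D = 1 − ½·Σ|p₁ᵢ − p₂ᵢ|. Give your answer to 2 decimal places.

Convert percentages to proportions (divide by 100).
Σ|p₁ᵢ − p₂ᵢ| = 0.24 + 0.01 + 0.08 + 0.03 + 0.02 + 0.28 + 0.10 = 0.76
D = 1 − ½ × 0.76 = 1 − 0.380 = 0.6200

0.62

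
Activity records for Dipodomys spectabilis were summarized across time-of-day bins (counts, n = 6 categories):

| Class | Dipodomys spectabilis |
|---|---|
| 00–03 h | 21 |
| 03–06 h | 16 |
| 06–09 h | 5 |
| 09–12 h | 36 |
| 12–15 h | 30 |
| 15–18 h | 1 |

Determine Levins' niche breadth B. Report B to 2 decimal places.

Proportions for Dipodomys spectabilis (n=109): 21/109=0.1927, 16/109=0.1468, 5/109=0.0459, 36/109=0.3303, 30/109=0.2752, 1/109=0.0092
Σpᵢ² = 0.1927² + 0.1468² + 0.0459² + 0.3303² + 0.2752² + 0.0092² = 0.037133 + 0.021550 + 0.002107 + 0.109098 + 0.075735 + 0.000085 = 0.245708
B = 1 / 0.245708 = 4.0699

4.07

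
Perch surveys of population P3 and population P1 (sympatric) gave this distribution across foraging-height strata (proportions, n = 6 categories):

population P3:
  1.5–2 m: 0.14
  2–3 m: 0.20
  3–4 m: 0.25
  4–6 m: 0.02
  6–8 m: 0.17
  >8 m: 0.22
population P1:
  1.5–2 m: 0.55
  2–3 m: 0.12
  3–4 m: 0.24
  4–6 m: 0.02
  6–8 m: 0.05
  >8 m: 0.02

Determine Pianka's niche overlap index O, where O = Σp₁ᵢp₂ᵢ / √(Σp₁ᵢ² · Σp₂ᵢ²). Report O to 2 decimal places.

Σ p₁ᵢp₂ᵢ = 0.0770 + 0.0240 + 0.0600 + 0.0004 + 0.0085 + 0.0044 = 0.1743
Σp_1ᵢ² = 0.14² + 0.20² + 0.25² + 0.02² + 0.17² + 0.22² = 0.0196 + 0.0400 + 0.0625 + 0.0004 + 0.0289 + 0.0484 = 0.1998
Σp_2ᵢ² = 0.55² + 0.12² + 0.24² + 0.02² + 0.05² + 0.02² = 0.3025 + 0.0144 + 0.0576 + 0.0004 + 0.0025 + 0.0004 = 0.3778
O = 0.1743 / √(0.1998 × 0.3778) = 0.1743 / 0.27474 = 0.6344

0.63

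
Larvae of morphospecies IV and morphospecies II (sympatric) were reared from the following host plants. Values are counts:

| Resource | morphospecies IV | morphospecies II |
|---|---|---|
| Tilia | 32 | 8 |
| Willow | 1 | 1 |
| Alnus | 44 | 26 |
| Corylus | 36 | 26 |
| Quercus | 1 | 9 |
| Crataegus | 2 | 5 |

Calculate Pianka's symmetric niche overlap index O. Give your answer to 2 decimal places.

Proportions for morphospecies IV (n=116): 32/116=0.2759, 1/116=0.0086, 44/116=0.3793, 36/116=0.3103, 1/116=0.0086, 2/116=0.0172
Proportions for morphospecies II (n=75): 8/75=0.1067, 1/75=0.0133, 26/75=0.3467, 26/75=0.3467, 9/75=0.1200, 5/75=0.0667
Σ p₁ᵢp₂ᵢ = 0.029439 + 0.000114 + 0.131503 + 0.107581 + 0.001032 + 0.001147 = 0.270816
Σp_1ᵢ² = 0.2759² + 0.0086² + 0.3793² + 0.3103² + 0.0086² + 0.0172² = 0.076121 + 0.000074 + 0.143868 + 0.096286 + 0.000074 + 0.000296 = 0.316719
Σp_2ᵢ² = 0.1067² + 0.0133² + 0.3467² + 0.3467² + 0.1200² + 0.0667² = 0.011385 + 0.000177 + 0.120201 + 0.120201 + 0.014400 + 0.004449 = 0.270813
O = 0.270816 / √(0.316719 × 0.270813) = 0.270816 / 0.2928679 = 0.9247

0.92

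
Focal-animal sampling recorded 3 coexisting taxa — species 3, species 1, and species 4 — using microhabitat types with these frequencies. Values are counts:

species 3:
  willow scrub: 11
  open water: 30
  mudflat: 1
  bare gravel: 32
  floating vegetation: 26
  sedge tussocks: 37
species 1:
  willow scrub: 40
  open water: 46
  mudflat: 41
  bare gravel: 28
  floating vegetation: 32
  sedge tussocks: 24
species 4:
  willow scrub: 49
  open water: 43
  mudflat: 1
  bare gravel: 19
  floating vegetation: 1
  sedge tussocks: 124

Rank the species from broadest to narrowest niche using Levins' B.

Proportions for species 3 (n=137): 11/137=0.0803, 30/137=0.2190, 1/137=0.0073, 32/137=0.2336, 26/137=0.1898, 37/137=0.2701
Proportions for species 1 (n=211): 40/211=0.1896, 46/211=0.2180, 41/211=0.1943, 28/211=0.1327, 32/211=0.1517, 24/211=0.1137
Proportions for species 4 (n=237): 49/237=0.2068, 43/237=0.1814, 1/237=0.0042, 19/237=0.0802, 1/237=0.0042, 124/237=0.5232
Σp_3ᵢ² = 0.0803² + 0.2190² + 0.0073² + 0.2336² + 0.1898² + 0.2701² = 0.006448 + 0.047961 + 0.000053 + 0.054569 + 0.036024 + 0.072954 = 0.218009
B_3 = 1 / 0.218009 = 4.5870
Σp_1ᵢ² = 0.1896² + 0.2180² + 0.1943² + 0.1327² + 0.1517² + 0.1137² = 0.035948 + 0.047524 + 0.037752 + 0.017609 + 0.023013 + 0.012928 = 0.174774
B_1 = 1 / 0.174774 = 5.7217
Σp_4ᵢ² = 0.2068² + 0.1814² + 0.0042² + 0.0802² + 0.0042² + 0.5232² = 0.042766 + 0.032906 + 0.000018 + 0.006432 + 0.000018 + 0.273738 = 0.355878
B_4 = 1 / 0.355878 = 2.8100
Ranking by B (broadest → narrowest): species 1 (5.72) > species 3 (4.59) > species 4 (2.81)

species 1 > species 3 > species 4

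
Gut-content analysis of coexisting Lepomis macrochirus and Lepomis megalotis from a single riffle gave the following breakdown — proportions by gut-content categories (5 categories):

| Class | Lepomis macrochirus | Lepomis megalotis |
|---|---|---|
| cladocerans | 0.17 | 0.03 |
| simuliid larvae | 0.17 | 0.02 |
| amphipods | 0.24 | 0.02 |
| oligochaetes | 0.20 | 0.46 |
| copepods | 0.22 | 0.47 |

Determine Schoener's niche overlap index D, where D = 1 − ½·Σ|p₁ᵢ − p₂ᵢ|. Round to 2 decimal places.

0.49

Σ|p₁ᵢ − p₂ᵢ| = 0.14 + 0.15 + 0.22 + 0.26 + 0.25 = 1.02
D = 1 − ½ × 1.02 = 1 − 0.510 = 0.4900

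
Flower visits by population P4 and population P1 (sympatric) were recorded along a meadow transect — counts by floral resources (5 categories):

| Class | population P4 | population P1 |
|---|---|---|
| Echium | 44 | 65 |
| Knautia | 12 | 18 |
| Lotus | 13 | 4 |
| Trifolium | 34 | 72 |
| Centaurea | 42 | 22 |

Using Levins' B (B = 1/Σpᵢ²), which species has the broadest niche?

Proportions for population P4 (n=145): 44/145=0.3034, 12/145=0.0828, 13/145=0.0897, 34/145=0.2345, 42/145=0.2897
Proportions for population P1 (n=181): 65/181=0.3591, 18/181=0.0994, 4/181=0.0221, 72/181=0.3978, 22/181=0.1215
Σp_P4ᵢ² = 0.3034² + 0.0828² + 0.0897² + 0.2345² + 0.2897² = 0.092052 + 0.006856 + 0.008046 + 0.054990 + 0.083926 = 0.245870
B_P4 = 1 / 0.245870 = 4.0672
Σp_P1ᵢ² = 0.3591² + 0.0994² + 0.0221² + 0.3978² + 0.1215² = 0.128953 + 0.009880 + 0.000488 + 0.158245 + 0.014762 = 0.312328
B_P1 = 1 / 0.312328 = 3.2018
Highest B → broadest niche (most generalist): population P4 (B = 4.07).

population P4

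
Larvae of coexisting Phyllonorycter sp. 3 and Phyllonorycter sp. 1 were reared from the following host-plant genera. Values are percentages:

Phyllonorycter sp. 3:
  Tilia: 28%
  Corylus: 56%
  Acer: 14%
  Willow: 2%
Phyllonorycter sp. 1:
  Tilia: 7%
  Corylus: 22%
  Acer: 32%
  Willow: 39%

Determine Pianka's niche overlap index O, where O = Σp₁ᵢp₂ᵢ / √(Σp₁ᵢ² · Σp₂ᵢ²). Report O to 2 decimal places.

Convert percentages to proportions (divide by 100).
Σ p₁ᵢp₂ᵢ = 0.0196 + 0.1232 + 0.0448 + 0.0078 = 0.1954
Σp_1ᵢ² = 0.28² + 0.56² + 0.14² + 0.02² = 0.0784 + 0.3136 + 0.0196 + 0.0004 = 0.4120
Σp_2ᵢ² = 0.07² + 0.22² + 0.32² + 0.39² = 0.0049 + 0.0484 + 0.1024 + 0.1521 = 0.3078
O = 0.1954 / √(0.4120 × 0.3078) = 0.1954 / 0.35611 = 0.5487

0.55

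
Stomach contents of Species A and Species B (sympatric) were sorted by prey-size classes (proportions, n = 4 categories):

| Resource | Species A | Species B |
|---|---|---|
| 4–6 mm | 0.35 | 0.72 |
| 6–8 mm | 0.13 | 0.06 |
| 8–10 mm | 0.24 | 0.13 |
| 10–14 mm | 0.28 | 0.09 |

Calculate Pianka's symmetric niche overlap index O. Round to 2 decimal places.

0.81

Σ p₁ᵢp₂ᵢ = 0.2520 + 0.0078 + 0.0312 + 0.0252 = 0.3162
Σp_1ᵢ² = 0.35² + 0.13² + 0.24² + 0.28² = 0.1225 + 0.0169 + 0.0576 + 0.0784 = 0.2754
Σp_2ᵢ² = 0.72² + 0.06² + 0.13² + 0.09² = 0.5184 + 0.0036 + 0.0169 + 0.0081 = 0.5470
O = 0.3162 / √(0.2754 × 0.5470) = 0.3162 / 0.38813 = 0.8147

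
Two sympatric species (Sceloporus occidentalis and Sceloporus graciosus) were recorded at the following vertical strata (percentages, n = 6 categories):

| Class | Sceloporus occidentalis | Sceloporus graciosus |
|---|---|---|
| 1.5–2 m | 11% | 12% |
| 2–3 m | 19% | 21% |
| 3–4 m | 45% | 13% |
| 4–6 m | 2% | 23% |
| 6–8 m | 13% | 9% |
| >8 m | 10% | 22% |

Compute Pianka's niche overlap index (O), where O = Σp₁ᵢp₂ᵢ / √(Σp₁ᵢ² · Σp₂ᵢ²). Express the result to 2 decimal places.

Convert percentages to proportions (divide by 100).
Σ p₁ᵢp₂ᵢ = 0.0132 + 0.0399 + 0.0585 + 0.0046 + 0.0117 + 0.0220 = 0.1499
Σp_1ᵢ² = 0.11² + 0.19² + 0.45² + 0.02² + 0.13² + 0.10² = 0.0121 + 0.0361 + 0.2025 + 0.0004 + 0.0169 + 0.0100 = 0.2780
Σp_2ᵢ² = 0.12² + 0.21² + 0.13² + 0.23² + 0.09² + 0.22² = 0.0144 + 0.0441 + 0.0169 + 0.0529 + 0.0081 + 0.0484 = 0.1848
O = 0.1499 / √(0.2780 × 0.1848) = 0.1499 / 0.22666 = 0.6613

0.66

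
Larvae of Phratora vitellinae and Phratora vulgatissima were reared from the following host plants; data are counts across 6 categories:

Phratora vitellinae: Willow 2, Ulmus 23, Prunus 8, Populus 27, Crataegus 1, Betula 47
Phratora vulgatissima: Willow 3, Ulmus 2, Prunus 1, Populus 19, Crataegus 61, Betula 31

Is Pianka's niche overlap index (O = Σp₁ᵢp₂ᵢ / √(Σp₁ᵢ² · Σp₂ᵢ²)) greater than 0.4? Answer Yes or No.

Yes

Proportions for Phratora vitellinae (n=108): 2/108=0.0185, 23/108=0.2130, 8/108=0.0741, 27/108=0.2500, 1/108=0.0093, 47/108=0.4352
Proportions for Phratora vulgatissima (n=117): 3/117=0.0256, 2/117=0.0171, 1/117=0.0085, 19/117=0.1624, 61/117=0.5214, 31/117=0.2650
Σ p₁ᵢp₂ᵢ = 0.000474 + 0.003642 + 0.000630 + 0.040600 + 0.004849 + 0.115328 = 0.165523
Σp_1ᵢ² = 0.0185² + 0.2130² + 0.0741² + 0.2500² + 0.0093² + 0.4352² = 0.000342 + 0.045369 + 0.005491 + 0.062500 + 0.000086 + 0.189399 = 0.303187
Σp_2ᵢ² = 0.0256² + 0.0171² + 0.0085² + 0.1624² + 0.5214² + 0.2650² = 0.000655 + 0.000292 + 0.000072 + 0.026374 + 0.271858 + 0.070225 = 0.369476
O = 0.165523 / √(0.303187 × 0.369476) = 0.165523 / 0.3346944 = 0.4945
O = 0.4945 > 0.4 → Yes.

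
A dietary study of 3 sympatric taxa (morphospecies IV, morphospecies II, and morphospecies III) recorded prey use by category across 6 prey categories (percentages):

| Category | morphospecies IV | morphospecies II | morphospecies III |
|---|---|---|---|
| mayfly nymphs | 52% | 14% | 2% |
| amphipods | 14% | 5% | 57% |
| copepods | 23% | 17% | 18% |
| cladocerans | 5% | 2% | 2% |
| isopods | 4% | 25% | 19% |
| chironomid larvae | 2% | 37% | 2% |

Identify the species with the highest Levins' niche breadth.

morphospecies II

Convert percentages to proportions (divide by 100).
Σp_IVᵢ² = 0.52² + 0.14² + 0.23² + 0.05² + 0.04² + 0.02² = 0.2704 + 0.0196 + 0.0529 + 0.0025 + 0.0016 + 0.0004 = 0.3474
B_IV = 1 / 0.3474 = 2.8785
Σp_IIᵢ² = 0.14² + 0.05² + 0.17² + 0.02² + 0.25² + 0.37² = 0.0196 + 0.0025 + 0.0289 + 0.0004 + 0.0625 + 0.1369 = 0.2508
B_II = 1 / 0.2508 = 3.9872
Σp_IIIᵢ² = 0.02² + 0.57² + 0.18² + 0.02² + 0.19² + 0.02² = 0.0004 + 0.3249 + 0.0324 + 0.0004 + 0.0361 + 0.0004 = 0.3946
B_III = 1 / 0.3946 = 2.5342
Highest B → broadest niche (most generalist): morphospecies II (B = 3.99).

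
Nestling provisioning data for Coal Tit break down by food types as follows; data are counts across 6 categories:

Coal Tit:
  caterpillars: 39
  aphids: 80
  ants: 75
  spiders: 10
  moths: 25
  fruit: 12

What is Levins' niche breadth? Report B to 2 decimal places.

4.03

Proportions for Coal Tit (n=241): 39/241=0.1618, 80/241=0.3320, 75/241=0.3112, 10/241=0.0415, 25/241=0.1037, 12/241=0.0498
Σpᵢ² = 0.1618² + 0.3320² + 0.3112² + 0.0415² + 0.1037² + 0.0498² = 0.026179 + 0.110224 + 0.096845 + 0.001722 + 0.010754 + 0.002480 = 0.248204
B = 1 / 0.248204 = 4.0289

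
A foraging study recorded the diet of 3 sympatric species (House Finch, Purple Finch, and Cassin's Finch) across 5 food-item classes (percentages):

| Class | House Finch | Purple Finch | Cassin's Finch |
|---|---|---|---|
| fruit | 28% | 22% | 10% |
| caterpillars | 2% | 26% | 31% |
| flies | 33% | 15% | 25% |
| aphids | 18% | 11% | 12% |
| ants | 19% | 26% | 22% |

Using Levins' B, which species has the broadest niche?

Purple Finch

Convert percentages to proportions (divide by 100).
Σp_Housᵢ² = 0.28² + 0.02² + 0.33² + 0.18² + 0.19² = 0.0784 + 0.0004 + 0.1089 + 0.0324 + 0.0361 = 0.2562
B_Hous = 1 / 0.2562 = 3.9032
Σp_Purpᵢ² = 0.22² + 0.26² + 0.15² + 0.11² + 0.26² = 0.0484 + 0.0676 + 0.0225 + 0.0121 + 0.0676 = 0.2182
B_Purp = 1 / 0.2182 = 4.5830
Σp_Cassᵢ² = 0.10² + 0.31² + 0.25² + 0.12² + 0.22² = 0.0100 + 0.0961 + 0.0625 + 0.0144 + 0.0484 = 0.2314
B_Cass = 1 / 0.2314 = 4.3215
Highest B → broadest niche (most generalist): Purple Finch (B = 4.58).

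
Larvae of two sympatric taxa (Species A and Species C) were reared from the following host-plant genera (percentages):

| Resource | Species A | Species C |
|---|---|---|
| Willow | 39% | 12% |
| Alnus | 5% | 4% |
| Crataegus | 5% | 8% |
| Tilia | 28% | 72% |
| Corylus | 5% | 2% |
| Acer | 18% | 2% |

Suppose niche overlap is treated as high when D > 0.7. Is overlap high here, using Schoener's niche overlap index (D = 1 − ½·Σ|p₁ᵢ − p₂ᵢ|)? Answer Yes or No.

No

Convert percentages to proportions (divide by 100).
Σ|p₁ᵢ − p₂ᵢ| = 0.27 + 0.01 + 0.03 + 0.44 + 0.03 + 0.16 = 0.94
D = 1 − ½ × 0.94 = 1 − 0.470 = 0.5300
D = 0.5300 < 0.7 → No.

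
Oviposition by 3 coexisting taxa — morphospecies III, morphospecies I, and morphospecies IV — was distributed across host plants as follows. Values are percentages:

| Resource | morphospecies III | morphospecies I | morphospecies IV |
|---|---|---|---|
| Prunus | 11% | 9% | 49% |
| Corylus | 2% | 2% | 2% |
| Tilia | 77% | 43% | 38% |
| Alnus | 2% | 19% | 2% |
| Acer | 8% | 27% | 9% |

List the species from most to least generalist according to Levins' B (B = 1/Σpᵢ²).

morphospecies I > morphospecies IV > morphospecies III

Convert percentages to proportions (divide by 100).
Σp_IIIᵢ² = 0.11² + 0.02² + 0.77² + 0.02² + 0.08² = 0.0121 + 0.0004 + 0.5929 + 0.0004 + 0.0064 = 0.6122
B_III = 1 / 0.6122 = 1.6335
Σp_Iᵢ² = 0.09² + 0.02² + 0.43² + 0.19² + 0.27² = 0.0081 + 0.0004 + 0.1849 + 0.0361 + 0.0729 = 0.3024
B_I = 1 / 0.3024 = 3.3069
Σp_IVᵢ² = 0.49² + 0.02² + 0.38² + 0.02² + 0.09² = 0.2401 + 0.0004 + 0.1444 + 0.0004 + 0.0081 = 0.3934
B_IV = 1 / 0.3934 = 2.5419
Ranking by B (broadest → narrowest): morphospecies I (3.31) > morphospecies IV (2.54) > morphospecies III (1.63)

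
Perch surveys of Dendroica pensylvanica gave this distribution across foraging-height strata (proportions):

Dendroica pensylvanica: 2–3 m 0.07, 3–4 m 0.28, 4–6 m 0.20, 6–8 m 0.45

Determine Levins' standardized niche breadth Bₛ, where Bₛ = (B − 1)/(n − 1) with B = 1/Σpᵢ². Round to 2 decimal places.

0.69

Σpᵢ² = 0.07² + 0.28² + 0.20² + 0.45² = 0.0049 + 0.0784 + 0.0400 + 0.2025 = 0.3258
B = 1 / 0.3258 = 3.0694
Bₛ = (B − 1)/(n − 1) = (3.0694 − 1)/(4 − 1) = 2.0694/3 = 0.6898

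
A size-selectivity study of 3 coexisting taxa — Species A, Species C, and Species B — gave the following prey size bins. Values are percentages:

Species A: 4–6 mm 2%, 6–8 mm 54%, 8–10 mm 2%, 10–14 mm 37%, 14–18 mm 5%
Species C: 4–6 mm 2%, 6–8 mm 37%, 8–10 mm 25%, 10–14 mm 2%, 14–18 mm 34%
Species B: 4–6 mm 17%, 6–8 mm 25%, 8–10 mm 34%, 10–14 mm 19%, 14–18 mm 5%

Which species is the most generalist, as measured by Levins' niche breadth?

Species B

Convert percentages to proportions (divide by 100).
Σp_Aᵢ² = 0.02² + 0.54² + 0.02² + 0.37² + 0.05² = 0.0004 + 0.2916 + 0.0004 + 0.1369 + 0.0025 = 0.4318
B_A = 1 / 0.4318 = 2.3159
Σp_Cᵢ² = 0.02² + 0.37² + 0.25² + 0.02² + 0.34² = 0.0004 + 0.1369 + 0.0625 + 0.0004 + 0.1156 = 0.3158
B_C = 1 / 0.3158 = 3.1666
Σp_Bᵢ² = 0.17² + 0.25² + 0.34² + 0.19² + 0.05² = 0.0289 + 0.0625 + 0.1156 + 0.0361 + 0.0025 = 0.2456
B_B = 1 / 0.2456 = 4.0717
Highest B → broadest niche (most generalist): Species B (B = 4.07).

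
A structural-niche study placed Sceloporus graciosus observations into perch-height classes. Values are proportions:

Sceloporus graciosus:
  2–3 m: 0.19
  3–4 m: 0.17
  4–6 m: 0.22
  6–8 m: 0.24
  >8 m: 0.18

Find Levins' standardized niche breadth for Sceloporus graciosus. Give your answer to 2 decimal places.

0.98

Σpᵢ² = 0.19² + 0.17² + 0.22² + 0.24² + 0.18² = 0.0361 + 0.0289 + 0.0484 + 0.0576 + 0.0324 = 0.2034
B = 1 / 0.2034 = 4.9164
Bₛ = (B − 1)/(n − 1) = (4.9164 − 1)/(5 − 1) = 3.9164/4 = 0.9791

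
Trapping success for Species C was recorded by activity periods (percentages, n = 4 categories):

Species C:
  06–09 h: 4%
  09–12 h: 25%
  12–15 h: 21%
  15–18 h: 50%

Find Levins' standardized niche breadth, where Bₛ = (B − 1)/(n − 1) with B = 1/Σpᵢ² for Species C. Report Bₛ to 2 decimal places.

0.60

Convert percentages to proportions (divide by 100).
Σpᵢ² = 0.04² + 0.25² + 0.21² + 0.50² = 0.0016 + 0.0625 + 0.0441 + 0.2500 = 0.3582
B = 1 / 0.3582 = 2.7917
Bₛ = (B − 1)/(n − 1) = (2.7917 − 1)/(4 − 1) = 1.7917/3 = 0.5972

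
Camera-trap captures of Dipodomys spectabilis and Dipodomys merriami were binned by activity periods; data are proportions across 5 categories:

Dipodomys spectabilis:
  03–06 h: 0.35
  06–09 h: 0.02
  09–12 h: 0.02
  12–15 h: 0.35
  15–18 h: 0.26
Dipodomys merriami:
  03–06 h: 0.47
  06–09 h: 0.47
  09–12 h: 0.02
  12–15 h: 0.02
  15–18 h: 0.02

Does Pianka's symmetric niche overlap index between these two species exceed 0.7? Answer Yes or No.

No

Σ p₁ᵢp₂ᵢ = 0.1645 + 0.0094 + 0.0004 + 0.0070 + 0.0052 = 0.1865
Σp_1ᵢ² = 0.35² + 0.02² + 0.02² + 0.35² + 0.26² = 0.1225 + 0.0004 + 0.0004 + 0.1225 + 0.0676 = 0.3134
Σp_2ᵢ² = 0.47² + 0.47² + 0.02² + 0.02² + 0.02² = 0.2209 + 0.2209 + 0.0004 + 0.0004 + 0.0004 = 0.4430
O = 0.1865 / √(0.3134 × 0.4430) = 0.1865 / 0.37261 = 0.5005
O = 0.5005 < 0.7 → No.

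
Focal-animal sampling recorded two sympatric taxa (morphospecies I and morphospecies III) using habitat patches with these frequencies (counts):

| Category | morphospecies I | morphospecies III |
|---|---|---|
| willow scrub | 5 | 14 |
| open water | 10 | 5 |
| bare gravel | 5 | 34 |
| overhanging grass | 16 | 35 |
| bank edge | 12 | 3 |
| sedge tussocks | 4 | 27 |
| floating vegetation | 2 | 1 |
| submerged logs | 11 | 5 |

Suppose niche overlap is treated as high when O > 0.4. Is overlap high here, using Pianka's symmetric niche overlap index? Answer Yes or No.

Proportions for morphospecies I (n=65): 5/65=0.0769, 10/65=0.1538, 5/65=0.0769, 16/65=0.2462, 12/65=0.1846, 4/65=0.0615, 2/65=0.0308, 11/65=0.1692
Proportions for morphospecies III (n=124): 14/124=0.1129, 5/124=0.0403, 34/124=0.2742, 35/124=0.2823, 3/124=0.0242, 27/124=0.2177, 1/124=0.0081, 5/124=0.0403
Σ p₁ᵢp₂ᵢ = 0.008682 + 0.006198 + 0.021086 + 0.069502 + 0.004467 + 0.013389 + 0.000249 + 0.006819 = 0.130392
Σp_1ᵢ² = 0.0769² + 0.1538² + 0.0769² + 0.2462² + 0.1846² + 0.0615² + 0.0308² + 0.1692² = 0.005914 + 0.023654 + 0.005914 + 0.060614 + 0.034077 + 0.003782 + 0.000949 + 0.028629 = 0.163533
Σp_2ᵢ² = 0.1129² + 0.0403² + 0.2742² + 0.2823² + 0.0242² + 0.2177² + 0.0081² + 0.0403² = 0.012746 + 0.001624 + 0.075186 + 0.079693 + 0.000586 + 0.047393 + 0.000066 + 0.001624 = 0.218918
O = 0.130392 / √(0.163533 × 0.218918) = 0.130392 / 0.1892097 = 0.6891
O = 0.6891 > 0.4 → Yes.

Yes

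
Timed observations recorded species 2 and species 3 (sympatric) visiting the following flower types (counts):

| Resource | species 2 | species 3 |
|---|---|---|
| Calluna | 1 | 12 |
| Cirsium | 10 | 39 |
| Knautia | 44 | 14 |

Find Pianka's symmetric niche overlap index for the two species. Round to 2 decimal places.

0.52

Proportions for species 2 (n=55): 1/55=0.0182, 10/55=0.1818, 44/55=0.8000
Proportions for species 3 (n=65): 12/65=0.1846, 39/65=0.6000, 14/65=0.2154
Σ p₁ᵢp₂ᵢ = 0.003360 + 0.109080 + 0.172320 = 0.284760
Σp_1ᵢ² = 0.0182² + 0.1818² + 0.8000² = 0.000331 + 0.033051 + 0.640000 = 0.673382
Σp_2ᵢ² = 0.1846² + 0.6000² + 0.2154² = 0.034077 + 0.360000 + 0.046397 = 0.440474
O = 0.284760 / √(0.673382 × 0.440474) = 0.284760 / 0.5446166 = 0.5229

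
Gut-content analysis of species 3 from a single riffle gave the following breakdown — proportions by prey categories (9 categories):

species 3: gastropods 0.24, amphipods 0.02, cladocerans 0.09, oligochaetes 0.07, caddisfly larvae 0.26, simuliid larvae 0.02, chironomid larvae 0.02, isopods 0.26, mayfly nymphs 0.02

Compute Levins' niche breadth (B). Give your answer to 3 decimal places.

Σpᵢ² = 0.24² + 0.02² + 0.09² + 0.07² + 0.26² + 0.02² + 0.02² + 0.26² + 0.02² = 0.0576 + 0.0004 + 0.0081 + 0.0049 + 0.0676 + 0.0004 + 0.0004 + 0.0676 + 0.0004 = 0.2074
B = 1 / 0.2074 = 4.82160

4.822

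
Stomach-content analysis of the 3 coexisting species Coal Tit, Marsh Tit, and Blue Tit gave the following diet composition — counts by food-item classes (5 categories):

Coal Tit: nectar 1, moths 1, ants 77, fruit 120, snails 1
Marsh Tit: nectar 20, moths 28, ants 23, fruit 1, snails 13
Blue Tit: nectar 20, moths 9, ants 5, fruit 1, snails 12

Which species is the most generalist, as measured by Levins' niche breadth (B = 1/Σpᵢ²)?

Marsh Tit

Proportions for Coal Tit (n=200): 1/200=0.0050, 1/200=0.0050, 77/200=0.3850, 120/200=0.6000, 1/200=0.0050
Proportions for Marsh Tit (n=85): 20/85=0.2353, 28/85=0.3294, 23/85=0.2706, 1/85=0.0118, 13/85=0.1529
Proportions for Blue Tit (n=47): 20/47=0.4255, 9/47=0.1915, 5/47=0.1064, 1/47=0.0213, 12/47=0.2553
Σp_Coalᵢ² = 0.0050² + 0.0050² + 0.3850² + 0.6000² + 0.0050² = 0.000025 + 0.000025 + 0.148225 + 0.360000 + 0.000025 = 0.508300
B_Coal = 1 / 0.508300 = 1.9673
Σp_Marsᵢ² = 0.2353² + 0.3294² + 0.2706² + 0.0118² + 0.1529² = 0.055366 + 0.108504 + 0.073224 + 0.000139 + 0.023378 = 0.260611
B_Mars = 1 / 0.260611 = 3.8371
Σp_Blueᵢ² = 0.4255² + 0.1915² + 0.1064² + 0.0213² + 0.2553² = 0.181050 + 0.036672 + 0.011321 + 0.000454 + 0.065178 = 0.294675
B_Blue = 1 / 0.294675 = 3.3936
Highest B → broadest niche (most generalist): Marsh Tit (B = 3.84).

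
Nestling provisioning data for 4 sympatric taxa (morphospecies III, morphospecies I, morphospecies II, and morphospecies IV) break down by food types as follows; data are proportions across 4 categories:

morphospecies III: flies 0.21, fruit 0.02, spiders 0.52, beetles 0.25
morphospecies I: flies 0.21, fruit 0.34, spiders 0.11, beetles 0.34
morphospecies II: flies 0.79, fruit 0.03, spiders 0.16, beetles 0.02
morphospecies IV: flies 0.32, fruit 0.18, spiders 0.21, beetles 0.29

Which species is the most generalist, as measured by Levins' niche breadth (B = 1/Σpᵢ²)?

Σp_IIIᵢ² = 0.21² + 0.02² + 0.52² + 0.25² = 0.0441 + 0.0004 + 0.2704 + 0.0625 = 0.3774
B_III = 1 / 0.3774 = 2.6497
Σp_Iᵢ² = 0.21² + 0.34² + 0.11² + 0.34² = 0.0441 + 0.1156 + 0.0121 + 0.1156 = 0.2874
B_I = 1 / 0.2874 = 3.4795
Σp_IIᵢ² = 0.79² + 0.03² + 0.16² + 0.02² = 0.6241 + 0.0009 + 0.0256 + 0.0004 = 0.6510
B_II = 1 / 0.6510 = 1.5361
Σp_IVᵢ² = 0.32² + 0.18² + 0.21² + 0.29² = 0.1024 + 0.0324 + 0.0441 + 0.0841 = 0.2630
B_IV = 1 / 0.2630 = 3.8023
Highest B → broadest niche (most generalist): morphospecies IV (B = 3.80).

morphospecies IV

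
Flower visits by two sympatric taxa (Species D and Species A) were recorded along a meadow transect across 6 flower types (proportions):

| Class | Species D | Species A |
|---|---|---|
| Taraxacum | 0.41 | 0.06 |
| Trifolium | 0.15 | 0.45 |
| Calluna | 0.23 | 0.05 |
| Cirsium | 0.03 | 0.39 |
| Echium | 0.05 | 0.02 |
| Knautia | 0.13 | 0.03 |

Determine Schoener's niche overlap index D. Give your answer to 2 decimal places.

Σ|p₁ᵢ − p₂ᵢ| = 0.35 + 0.30 + 0.18 + 0.36 + 0.03 + 0.10 = 1.32
D = 1 − ½ × 1.32 = 1 − 0.660 = 0.3400

0.34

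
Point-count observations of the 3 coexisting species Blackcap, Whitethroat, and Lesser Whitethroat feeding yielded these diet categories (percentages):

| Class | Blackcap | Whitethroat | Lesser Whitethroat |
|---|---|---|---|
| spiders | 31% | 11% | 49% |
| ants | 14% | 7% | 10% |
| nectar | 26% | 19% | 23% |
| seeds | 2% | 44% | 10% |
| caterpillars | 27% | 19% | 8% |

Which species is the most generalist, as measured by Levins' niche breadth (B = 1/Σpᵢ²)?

Convert percentages to proportions (divide by 100).
Σp_Blacᵢ² = 0.31² + 0.14² + 0.26² + 0.02² + 0.27² = 0.0961 + 0.0196 + 0.0676 + 0.0004 + 0.0729 = 0.2566
B_Blac = 1 / 0.2566 = 3.8971
Σp_Whitᵢ² = 0.11² + 0.07² + 0.19² + 0.44² + 0.19² = 0.0121 + 0.0049 + 0.0361 + 0.1936 + 0.0361 = 0.2828
B_Whit = 1 / 0.2828 = 3.5361
Σp_Lessᵢ² = 0.49² + 0.10² + 0.23² + 0.10² + 0.08² = 0.2401 + 0.0100 + 0.0529 + 0.0100 + 0.0064 = 0.3194
B_Less = 1 / 0.3194 = 3.1309
Highest B → broadest niche (most generalist): Blackcap (B = 3.90).

Blackcap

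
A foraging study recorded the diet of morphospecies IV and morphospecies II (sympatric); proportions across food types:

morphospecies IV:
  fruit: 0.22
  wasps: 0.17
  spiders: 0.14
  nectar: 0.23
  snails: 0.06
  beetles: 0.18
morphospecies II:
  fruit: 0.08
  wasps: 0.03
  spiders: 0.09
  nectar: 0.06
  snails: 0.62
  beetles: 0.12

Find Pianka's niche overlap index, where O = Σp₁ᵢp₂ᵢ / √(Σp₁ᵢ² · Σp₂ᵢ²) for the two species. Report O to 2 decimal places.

Σ p₁ᵢp₂ᵢ = 0.0176 + 0.0051 + 0.0126 + 0.0138 + 0.0372 + 0.0216 = 0.1079
Σp_1ᵢ² = 0.22² + 0.17² + 0.14² + 0.23² + 0.06² + 0.18² = 0.0484 + 0.0289 + 0.0196 + 0.0529 + 0.0036 + 0.0324 = 0.1858
Σp_2ᵢ² = 0.08² + 0.03² + 0.09² + 0.06² + 0.62² + 0.12² = 0.0064 + 0.0009 + 0.0081 + 0.0036 + 0.3844 + 0.0144 = 0.4178
O = 0.1079 / √(0.1858 × 0.4178) = 0.1079 / 0.27862 = 0.3873

0.39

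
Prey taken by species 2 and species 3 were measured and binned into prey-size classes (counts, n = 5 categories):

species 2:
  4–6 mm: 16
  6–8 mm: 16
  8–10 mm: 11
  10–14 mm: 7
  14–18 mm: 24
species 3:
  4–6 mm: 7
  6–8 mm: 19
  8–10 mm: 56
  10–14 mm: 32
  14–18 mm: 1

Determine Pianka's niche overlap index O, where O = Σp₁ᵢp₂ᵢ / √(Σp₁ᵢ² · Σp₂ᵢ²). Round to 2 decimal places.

0.53

Proportions for species 2 (n=74): 16/74=0.2162, 16/74=0.2162, 11/74=0.1486, 7/74=0.0946, 24/74=0.3243
Proportions for species 3 (n=115): 7/115=0.0609, 19/115=0.1652, 56/115=0.4870, 32/115=0.2783, 1/115=0.0087
Σ p₁ᵢp₂ᵢ = 0.013167 + 0.035716 + 0.072368 + 0.026327 + 0.002821 = 0.150399
Σp_1ᵢ² = 0.2162² + 0.2162² + 0.1486² + 0.0946² + 0.3243² = 0.046742 + 0.046742 + 0.022082 + 0.008949 + 0.105170 = 0.229685
Σp_2ᵢ² = 0.0609² + 0.1652² + 0.4870² + 0.2783² + 0.0087² = 0.003709 + 0.027291 + 0.237169 + 0.077451 + 0.000076 = 0.345696
O = 0.150399 / √(0.229685 × 0.345696) = 0.150399 / 0.2817822 = 0.5337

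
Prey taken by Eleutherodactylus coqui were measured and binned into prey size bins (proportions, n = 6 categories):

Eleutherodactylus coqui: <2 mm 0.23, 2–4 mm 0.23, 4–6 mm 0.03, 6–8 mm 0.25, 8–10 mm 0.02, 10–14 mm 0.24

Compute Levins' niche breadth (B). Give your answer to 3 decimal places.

Σpᵢ² = 0.23² + 0.23² + 0.03² + 0.25² + 0.02² + 0.24² = 0.0529 + 0.0529 + 0.0009 + 0.0625 + 0.0004 + 0.0576 = 0.2272
B = 1 / 0.2272 = 4.40141

4.401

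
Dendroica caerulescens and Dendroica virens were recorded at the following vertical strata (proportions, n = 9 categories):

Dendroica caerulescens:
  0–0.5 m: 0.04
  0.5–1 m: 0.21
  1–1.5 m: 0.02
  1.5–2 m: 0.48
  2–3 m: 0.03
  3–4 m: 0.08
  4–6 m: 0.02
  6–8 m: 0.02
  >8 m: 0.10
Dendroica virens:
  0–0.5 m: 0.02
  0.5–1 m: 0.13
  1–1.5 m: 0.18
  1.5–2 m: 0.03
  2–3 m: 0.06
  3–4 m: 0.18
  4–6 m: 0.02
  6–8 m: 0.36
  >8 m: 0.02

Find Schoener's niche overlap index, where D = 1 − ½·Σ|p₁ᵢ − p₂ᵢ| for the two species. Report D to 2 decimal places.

Σ|p₁ᵢ − p₂ᵢ| = 0.02 + 0.08 + 0.16 + 0.45 + 0.03 + 0.10 + 0.00 + 0.34 + 0.08 = 1.26
D = 1 − ½ × 1.26 = 1 − 0.630 = 0.3700

0.37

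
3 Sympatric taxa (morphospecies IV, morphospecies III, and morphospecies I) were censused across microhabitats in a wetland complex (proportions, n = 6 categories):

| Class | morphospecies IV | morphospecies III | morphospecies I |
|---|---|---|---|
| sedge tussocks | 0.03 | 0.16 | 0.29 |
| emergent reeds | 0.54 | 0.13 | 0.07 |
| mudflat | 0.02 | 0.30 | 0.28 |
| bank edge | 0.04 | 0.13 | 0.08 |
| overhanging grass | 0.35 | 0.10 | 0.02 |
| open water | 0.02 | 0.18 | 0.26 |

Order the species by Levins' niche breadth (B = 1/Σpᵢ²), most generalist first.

morphospecies III > morphospecies I > morphospecies IV

Σp_IVᵢ² = 0.03² + 0.54² + 0.02² + 0.04² + 0.35² + 0.02² = 0.0009 + 0.2916 + 0.0004 + 0.0016 + 0.1225 + 0.0004 = 0.4174
B_IV = 1 / 0.4174 = 2.3958
Σp_IIIᵢ² = 0.16² + 0.13² + 0.30² + 0.13² + 0.10² + 0.18² = 0.0256 + 0.0169 + 0.0900 + 0.0169 + 0.0100 + 0.0324 = 0.1918
B_III = 1 / 0.1918 = 5.2138
Σp_Iᵢ² = 0.29² + 0.07² + 0.28² + 0.08² + 0.02² + 0.26² = 0.0841 + 0.0049 + 0.0784 + 0.0064 + 0.0004 + 0.0676 = 0.2418
B_I = 1 / 0.2418 = 4.1356
Ranking by B (broadest → narrowest): morphospecies III (5.21) > morphospecies I (4.14) > morphospecies IV (2.40)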